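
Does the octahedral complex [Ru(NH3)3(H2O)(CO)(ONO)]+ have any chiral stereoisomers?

yes

The six octahedral sites form three mutually perpendicular trans pairs.
Systematic placement gives 4 geometric isomers: NH3 mer (3 arrangements); NH3 fac (chiral).
One of these lacks any improper symmetry element and so occurs as an enantiomeric pair, giving 4 + 1 = 5 stereoisomers in total.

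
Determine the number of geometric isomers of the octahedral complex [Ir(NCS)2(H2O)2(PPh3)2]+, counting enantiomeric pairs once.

5

Systematic placement gives 5 geometric isomers: NCS trans, H2O trans, PPh3 trans; NCS cis, H2O trans, PPh3 cis; NCS cis, H2O cis, PPh3 trans; NCS cis, H2O cis, PPh3 cis (chiral); NCS trans, H2O cis, PPh3 cis.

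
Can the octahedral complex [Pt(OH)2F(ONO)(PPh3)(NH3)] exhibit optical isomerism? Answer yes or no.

yes

Exhaustive case analysis gives 9 geometric isomers.
Of these, 6 lack any improper symmetry element and so occur as enantiomeric pairs, giving 9 + 6 = 15 stereoisomers in total.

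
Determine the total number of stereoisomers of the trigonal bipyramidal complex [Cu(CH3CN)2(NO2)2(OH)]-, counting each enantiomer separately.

6

A trigonal bipyramid has two axial and three equatorial sites, which are chemically inequivalent.
Exhaustive case analysis gives 5 geometric isomers.
One of these lacks any improper symmetry element and so occurs as an enantiomeric pair, giving 5 + 1 = 6 stereoisomers in total.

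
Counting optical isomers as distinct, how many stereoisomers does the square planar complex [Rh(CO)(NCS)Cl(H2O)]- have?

In a square planar complex each vertex has one trans partner and two cis neighbours.
Systematic placement gives 3 geometric isomers: (CO/H2O trans, Cl/NCS trans); (CO/NCS trans, Cl/H2O trans); (CO/Cl trans, H2O/NCS trans).
Each arrangement has an internal mirror plane or centre of symmetry, so none is chiral.

3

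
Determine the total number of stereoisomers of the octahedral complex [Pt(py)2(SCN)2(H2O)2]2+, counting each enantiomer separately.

6

The six octahedral sites form three mutually perpendicular trans pairs.
Systematic placement gives 5 geometric isomers: py trans, SCN trans, H2O trans; py cis, SCN cis, H2O trans; py trans, SCN cis, H2O cis; py cis, SCN cis, H2O cis (chiral); py cis, SCN trans, H2O cis.
One of these lacks any improper symmetry element and so occurs as an enantiomeric pair, giving 5 + 1 = 6 stereoisomers in total.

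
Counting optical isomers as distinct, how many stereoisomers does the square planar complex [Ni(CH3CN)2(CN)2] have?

A square has two trans pairs of vertices; adjacent vertices are cis.
The distinct arrangements are (2 in all): CH3CN cis; CH3CN trans.
Each arrangement has an internal mirror plane or centre of symmetry, so none is chiral.

2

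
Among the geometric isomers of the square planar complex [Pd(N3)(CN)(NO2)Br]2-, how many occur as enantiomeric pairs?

0

Working through the distinct placements yields 3 geometric isomers: (Br/N3 trans, CN/NO2 trans); (Br/NO2 trans, CN/N3 trans); (Br/CN trans, N3/NO2 trans).
Each arrangement has an internal mirror plane or centre of symmetry, so none is chiral.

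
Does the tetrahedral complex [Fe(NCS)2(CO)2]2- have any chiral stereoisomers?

no

In a tetrahedral complex all four positions are equivalent and every pair of ligands is adjacent — there is no cis/trans distinction.
Only one geometric arrangement is possible.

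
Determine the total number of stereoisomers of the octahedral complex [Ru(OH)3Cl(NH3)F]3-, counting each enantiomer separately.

5

The six octahedral sites form three mutually perpendicular trans pairs.
The distinct arrangements are (4 in all): OH mer (3 arrangements); OH fac (chiral).
One of these lacks any improper symmetry element and so occurs as an enantiomeric pair, giving 4 + 1 = 5 stereoisomers in total.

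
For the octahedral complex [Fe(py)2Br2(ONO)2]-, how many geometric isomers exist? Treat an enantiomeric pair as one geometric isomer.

5

The six octahedral sites form three mutually perpendicular trans pairs.
Working through the distinct placements yields 5 geometric isomers: py trans, Br trans, ONO trans; py cis, Br trans, ONO cis; py trans, Br cis, ONO cis; py cis, Br cis, ONO cis (chiral); py cis, Br cis, ONO trans.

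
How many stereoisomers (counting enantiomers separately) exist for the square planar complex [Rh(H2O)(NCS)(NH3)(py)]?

3

The distinct arrangements are (3 in all): (H2O/NH3 trans, NCS/py trans); (H2O/py trans, NCS/NH3 trans); (H2O/NCS trans, NH3/py trans).
Each arrangement has an internal mirror plane or centre of symmetry, so none is chiral.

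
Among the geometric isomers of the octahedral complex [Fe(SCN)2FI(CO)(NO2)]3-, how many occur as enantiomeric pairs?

6

Placing the ligands in turn and identifying arrangements related by rotation or reflection leaves 9 distinct geometric isomers.
Of these, 6 lack any improper symmetry element and so occur as enantiomeric pairs, giving 9 + 6 = 15 stereoisomers in total.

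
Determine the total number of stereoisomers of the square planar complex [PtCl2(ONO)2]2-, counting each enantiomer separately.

A square has two trans pairs of vertices; adjacent vertices are cis.
There are 2 geometric isomers: Cl cis; Cl trans.
Each arrangement has an internal mirror plane or centre of symmetry, so none is chiral.

2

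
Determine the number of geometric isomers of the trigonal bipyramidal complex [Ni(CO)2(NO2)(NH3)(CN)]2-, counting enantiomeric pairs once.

7

In a trigonal bipyramid the two axial positions differ from the three equatorial ones.
Exhaustive case analysis gives 7 geometric isomers.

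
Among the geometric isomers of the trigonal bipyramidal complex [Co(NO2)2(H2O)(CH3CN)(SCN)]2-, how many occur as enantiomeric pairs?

3

In a trigonal bipyramid the two axial positions differ from the three equatorial ones.
Exhaustive case analysis gives 7 geometric isomers.
Of these, 3 lack any improper symmetry element and so occur as enantiomeric pairs, giving 7 + 3 = 10 stereoisomers in total.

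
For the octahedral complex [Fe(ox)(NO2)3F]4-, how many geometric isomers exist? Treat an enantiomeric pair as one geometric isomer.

An octahedron has six vertices in three trans pairs; every non-trans pair is cis.
Each ox is bidentate and must span two cis positions.
Working through the distinct placements yields 2 geometric isomers: NO2 fac; NO2 mer.

2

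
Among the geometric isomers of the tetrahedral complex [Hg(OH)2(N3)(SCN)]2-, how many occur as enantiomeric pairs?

Only one geometric arrangement is possible.

0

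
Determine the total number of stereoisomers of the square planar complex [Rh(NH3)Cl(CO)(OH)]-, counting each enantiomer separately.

3

There are 3 geometric isomers: (CO/NH3 trans, Cl/OH trans); (CO/OH trans, Cl/NH3 trans); (CO/Cl trans, NH3/OH trans).
Each arrangement has an internal mirror plane or centre of symmetry, so none is chiral.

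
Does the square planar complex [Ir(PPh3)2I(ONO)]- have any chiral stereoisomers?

no

In a square planar complex each vertex has one trans partner and two cis neighbours.
There are 2 geometric isomers: PPh3 cis; PPh3 trans.
Each arrangement has an internal mirror plane or centre of symmetry, so none is chiral.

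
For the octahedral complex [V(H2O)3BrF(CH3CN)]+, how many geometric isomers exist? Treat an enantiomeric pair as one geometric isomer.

In an octahedral complex each vertex has one trans partner and four cis neighbours.
There are 4 geometric isomers: H2O mer (3 arrangements); H2O fac (chiral).

4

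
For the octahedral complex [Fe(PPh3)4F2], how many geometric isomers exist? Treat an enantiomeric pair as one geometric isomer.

2

The six octahedral sites form three mutually perpendicular trans pairs.
Systematic placement gives 2 geometric isomers: F trans; F cis.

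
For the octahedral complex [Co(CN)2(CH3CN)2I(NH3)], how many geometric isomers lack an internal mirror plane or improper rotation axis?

An octahedron has six vertices in three trans pairs; every non-trans pair is cis.
Working through the distinct placements yields 6 geometric isomers: CN trans, CH3CN trans; CN cis, CH3CN trans; CN cis, CH3CN cis (3 arrangements, 2 chiral); CN trans, CH3CN cis.
Of these, 2 lack any improper symmetry element and so occur as enantiomeric pairs, giving 6 + 2 = 8 stereoisomers in total.

2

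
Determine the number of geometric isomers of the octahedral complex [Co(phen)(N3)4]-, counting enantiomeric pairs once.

The six octahedral sites form three mutually perpendicular trans pairs.
Each phen is bidentate and must span two cis positions.
Only one geometric arrangement is possible.

1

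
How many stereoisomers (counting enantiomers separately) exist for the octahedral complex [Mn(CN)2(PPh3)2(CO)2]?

6

There are 5 geometric isomers: CN trans, PPh3 trans, CO trans; CN trans, PPh3 cis, CO cis; CN cis, PPh3 trans, CO cis; CN cis, PPh3 cis, CO cis (chiral); CN cis, PPh3 cis, CO trans.
One of these lacks any improper symmetry element and so occurs as an enantiomeric pair, giving 5 + 1 = 6 stereoisomers in total.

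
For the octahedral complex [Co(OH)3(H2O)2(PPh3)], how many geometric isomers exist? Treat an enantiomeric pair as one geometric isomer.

In an octahedral complex each vertex has one trans partner and four cis neighbours.
Systematic placement gives 3 geometric isomers: OH mer, H2O trans; OH fac, H2O cis; OH mer, H2O cis.

3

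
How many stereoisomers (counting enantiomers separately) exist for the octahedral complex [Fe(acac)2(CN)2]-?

3

Each acac is bidentate and must span two cis positions.
Working through the distinct placements yields 2 geometric isomers: CN trans; CN cis (chiral).
One of these lacks any improper symmetry element and so occurs as an enantiomeric pair, giving 2 + 1 = 3 stereoisomers in total.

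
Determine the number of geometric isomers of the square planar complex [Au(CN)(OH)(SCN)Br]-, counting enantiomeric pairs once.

3

Working through the distinct placements yields 3 geometric isomers: (Br/OH trans, CN/SCN trans); (Br/SCN trans, CN/OH trans); (Br/CN trans, OH/SCN trans).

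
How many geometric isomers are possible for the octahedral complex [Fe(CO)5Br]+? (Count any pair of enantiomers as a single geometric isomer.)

1

An octahedron has six vertices in three trans pairs; every non-trans pair is cis.
Only one geometric arrangement is possible.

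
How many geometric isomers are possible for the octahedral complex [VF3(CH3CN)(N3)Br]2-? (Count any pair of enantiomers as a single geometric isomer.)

The six octahedral sites form three mutually perpendicular trans pairs.
Systematic placement gives 4 geometric isomers: F mer (3 arrangements); F fac (chiral).

4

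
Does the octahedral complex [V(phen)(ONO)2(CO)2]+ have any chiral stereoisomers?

yes

Each phen is bidentate and must span two cis positions.
Working through the distinct placements yields 3 geometric isomers: ONO cis, CO trans; ONO cis, CO cis (chiral); ONO trans, CO cis.
One of these lacks any improper symmetry element and so occurs as an enantiomeric pair, giving 3 + 1 = 4 stereoisomers in total.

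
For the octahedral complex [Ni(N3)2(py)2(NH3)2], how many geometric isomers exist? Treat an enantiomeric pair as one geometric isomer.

An octahedron has six vertices in three trans pairs; every non-trans pair is cis.
Working through the distinct placements yields 5 geometric isomers: N3 trans, py trans, NH3 trans; N3 trans, py cis, NH3 cis; N3 cis, py trans, NH3 cis; N3 cis, py cis, NH3 cis (chiral); N3 cis, py cis, NH3 trans.

5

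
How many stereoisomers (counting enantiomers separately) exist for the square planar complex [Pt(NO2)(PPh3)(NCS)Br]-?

3

In a square planar complex each vertex has one trans partner and two cis neighbours.
The distinct arrangements are (3 in all): (Br/NO2 trans, NCS/PPh3 trans); (Br/PPh3 trans, NCS/NO2 trans); (Br/NCS trans, NO2/PPh3 trans).
Each arrangement has an internal mirror plane or centre of symmetry, so none is chiral.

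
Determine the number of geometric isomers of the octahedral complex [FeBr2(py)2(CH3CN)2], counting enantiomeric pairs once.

There are 5 geometric isomers: Br trans, py trans, CH3CN trans; Br trans, py cis, CH3CN cis; Br cis, py trans, CH3CN cis; Br cis, py cis, CH3CN cis (chiral); Br cis, py cis, CH3CN trans.

5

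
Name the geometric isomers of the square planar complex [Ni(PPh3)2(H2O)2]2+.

cis and trans

A square has two trans pairs of vertices; adjacent vertices are cis.
The distinct arrangements are (2 in all): PPh3 cis; PPh3 trans.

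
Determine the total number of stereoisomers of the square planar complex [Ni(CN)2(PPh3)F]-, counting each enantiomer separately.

In a square planar complex each vertex has one trans partner and two cis neighbours.
Systematic placement gives 2 geometric isomers: CN cis; CN trans.
Each arrangement has an internal mirror plane or centre of symmetry, so none is chiral.

2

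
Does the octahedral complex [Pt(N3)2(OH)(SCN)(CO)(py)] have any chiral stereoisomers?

yes

In an octahedral complex each vertex has one trans partner and four cis neighbours.
Placing the ligands in turn and identifying arrangements related by rotation or reflection leaves 9 distinct geometric isomers.
Of these, 6 lack any improper symmetry element and so occur as enantiomeric pairs, giving 9 + 6 = 15 stereoisomers in total.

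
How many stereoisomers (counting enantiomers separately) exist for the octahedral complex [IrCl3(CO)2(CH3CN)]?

3

The distinct arrangements are (3 in all): Cl mer, CO cis; Cl mer, CO trans; Cl fac, CO cis.
Each arrangement has an internal mirror plane or centre of symmetry, so none is chiral.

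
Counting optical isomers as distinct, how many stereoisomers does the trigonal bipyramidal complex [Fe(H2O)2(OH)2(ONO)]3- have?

In a trigonal bipyramid the two axial positions differ from the three equatorial ones.
Systematic enumeration (placing each ligand type in turn and discarding arrangements equivalent by rotation or reflection) gives 5 geometric isomers.
One of these lacks any improper symmetry element and so occurs as an enantiomeric pair, giving 5 + 1 = 6 stereoisomers in total.

6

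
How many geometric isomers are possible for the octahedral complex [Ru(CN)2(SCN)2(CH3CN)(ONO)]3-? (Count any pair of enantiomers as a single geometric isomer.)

6

Working through the distinct placements yields 6 geometric isomers: CN cis, SCN trans; CN cis, SCN cis (3 arrangements, 2 chiral); CN trans, SCN trans; CN trans, SCN cis.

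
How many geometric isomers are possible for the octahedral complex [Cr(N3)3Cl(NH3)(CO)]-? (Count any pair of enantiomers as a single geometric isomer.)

4

The six octahedral sites form three mutually perpendicular trans pairs.
Systematic placement gives 4 geometric isomers: N3 mer (3 arrangements); N3 fac (chiral).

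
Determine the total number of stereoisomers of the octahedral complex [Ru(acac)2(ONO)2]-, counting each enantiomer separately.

Each acac is bidentate and must span two cis positions.
Working through the distinct placements yields 2 geometric isomers: ONO trans; ONO cis (chiral).
One of these lacks any improper symmetry element and so occurs as an enantiomeric pair, giving 2 + 1 = 3 stereoisomers in total.

3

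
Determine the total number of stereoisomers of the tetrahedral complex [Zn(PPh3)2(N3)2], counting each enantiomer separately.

In a tetrahedral complex all four positions are equivalent and every pair of ligands is adjacent — there is no cis/trans distinction.
Only one geometric arrangement is possible.

1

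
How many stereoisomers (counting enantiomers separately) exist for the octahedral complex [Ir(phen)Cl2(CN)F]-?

Each phen is bidentate and must span two cis positions.
The distinct arrangements are (4 in all): Cl cis (3 arrangements, 2 chiral); Cl trans.
Of these, 2 lack any improper symmetry element and so occur as enantiomeric pairs, giving 4 + 2 = 6 stereoisomers in total.

6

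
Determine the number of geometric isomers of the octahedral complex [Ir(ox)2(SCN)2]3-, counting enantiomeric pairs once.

Each ox is bidentate and must span two cis positions.
Systematic placement gives 2 geometric isomers: SCN trans; SCN cis (chiral).

2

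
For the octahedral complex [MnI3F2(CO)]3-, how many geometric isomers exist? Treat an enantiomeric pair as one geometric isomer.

3

The six octahedral sites form three mutually perpendicular trans pairs.
The distinct arrangements are (3 in all): I mer, F cis; I mer, F trans; I fac, F cis.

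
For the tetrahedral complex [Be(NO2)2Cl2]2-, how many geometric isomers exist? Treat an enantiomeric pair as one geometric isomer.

1

Only one geometric arrangement is possible.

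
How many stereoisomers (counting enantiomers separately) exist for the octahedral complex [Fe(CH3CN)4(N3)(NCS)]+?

The six octahedral sites form three mutually perpendicular trans pairs.
Systematic placement gives 2 geometric isomers: N3 and NCS mutually trans; N3 and NCS mutually cis.
Each arrangement has an internal mirror plane or centre of symmetry, so none is chiral.

2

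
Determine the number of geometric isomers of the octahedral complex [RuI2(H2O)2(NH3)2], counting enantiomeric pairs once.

5

In an octahedral complex each vertex has one trans partner and four cis neighbours.
There are 5 geometric isomers: I trans, H2O trans, NH3 trans; I cis, H2O trans, NH3 cis; I cis, H2O cis, NH3 trans; I cis, H2O cis, NH3 cis (chiral); I trans, H2O cis, NH3 cis.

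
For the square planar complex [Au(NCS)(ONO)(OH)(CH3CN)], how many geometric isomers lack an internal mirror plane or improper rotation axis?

0

In a square planar complex each vertex has one trans partner and two cis neighbours.
Systematic placement gives 3 geometric isomers: (CH3CN/OH trans, NCS/ONO trans); (CH3CN/ONO trans, NCS/OH trans); (CH3CN/NCS trans, OH/ONO trans).
Each arrangement has an internal mirror plane or centre of symmetry, so none is chiral.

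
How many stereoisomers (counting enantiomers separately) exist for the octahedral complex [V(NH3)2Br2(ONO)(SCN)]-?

There are 6 geometric isomers: NH3 trans, Br trans; NH3 cis, Br trans; NH3 cis, Br cis (3 arrangements, 2 chiral); NH3 trans, Br cis.
Of these, 2 lack any improper symmetry element and so occur as enantiomeric pairs, giving 6 + 2 = 8 stereoisomers in total.

8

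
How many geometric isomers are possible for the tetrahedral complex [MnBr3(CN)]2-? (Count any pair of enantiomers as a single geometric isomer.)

1

All four vertices of a tetrahedron are equivalent and mutually adjacent, so cis/trans isomerism cannot arise.
Only one geometric arrangement is possible.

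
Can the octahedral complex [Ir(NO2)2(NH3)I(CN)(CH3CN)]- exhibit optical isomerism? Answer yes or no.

Systematic enumeration (placing each ligand type in turn and discarding arrangements equivalent by rotation or reflection) gives 9 geometric isomers.
Of these, 6 lack any improper symmetry element and so occur as enantiomeric pairs, giving 9 + 6 = 15 stereoisomers in total.

yes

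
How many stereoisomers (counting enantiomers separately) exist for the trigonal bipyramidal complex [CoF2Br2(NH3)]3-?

In a trigonal bipyramid the two axial positions differ from the three equatorial ones.
Placing the ligands in turn and identifying arrangements related by rotation or reflection leaves 5 distinct geometric isomers.
One of these lacks any improper symmetry element and so occurs as an enantiomeric pair, giving 5 + 1 = 6 stereoisomers in total.

6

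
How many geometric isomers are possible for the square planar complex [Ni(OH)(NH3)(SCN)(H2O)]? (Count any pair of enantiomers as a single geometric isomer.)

There are 3 geometric isomers: (H2O/OH trans, NH3/SCN trans); (H2O/SCN trans, NH3/OH trans); (H2O/NH3 trans, OH/SCN trans).

3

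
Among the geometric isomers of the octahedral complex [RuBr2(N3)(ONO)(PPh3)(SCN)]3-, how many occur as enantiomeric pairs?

6

Placing the ligands in turn and identifying arrangements related by rotation or reflection leaves 9 distinct geometric isomers.
Of these, 6 lack any improper symmetry element and so occur as enantiomeric pairs, giving 9 + 6 = 15 stereoisomers in total.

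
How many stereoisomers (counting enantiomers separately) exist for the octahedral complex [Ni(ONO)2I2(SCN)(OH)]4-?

An octahedron has six vertices in three trans pairs; every non-trans pair is cis.
There are 6 geometric isomers: ONO cis, I trans; ONO trans, I trans; ONO cis, I cis (3 arrangements, 2 chiral); ONO trans, I cis.
Of these, 2 lack any improper symmetry element and so occur as enantiomeric pairs, giving 6 + 2 = 8 stereoisomers in total.

8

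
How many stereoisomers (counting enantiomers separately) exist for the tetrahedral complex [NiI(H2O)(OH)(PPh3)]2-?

In a tetrahedral complex all four positions are equivalent and every pair of ligands is adjacent — there is no cis/trans distinction.
Only one geometric arrangement is possible; it has no improper symmetry element, so it exists as a pair of enantiomers (2 stereoisomers).

2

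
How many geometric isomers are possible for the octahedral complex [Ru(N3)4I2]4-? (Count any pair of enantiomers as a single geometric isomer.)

2

An octahedron has six vertices in three trans pairs; every non-trans pair is cis.
There are 2 geometric isomers: I trans; I cis.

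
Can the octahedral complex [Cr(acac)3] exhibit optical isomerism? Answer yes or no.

The six octahedral sites form three mutually perpendicular trans pairs.
Each acac is bidentate and must span two cis positions.
Only one geometric arrangement is possible; it has no improper symmetry element, so it exists as a pair of enantiomers (2 stereoisomers).

yes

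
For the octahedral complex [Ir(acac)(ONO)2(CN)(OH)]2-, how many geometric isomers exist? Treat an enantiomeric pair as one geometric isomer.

4

The six octahedral sites form three mutually perpendicular trans pairs.
Each acac is bidentate and must span two cis positions.
There are 4 geometric isomers: ONO cis (3 arrangements, 2 chiral); ONO trans.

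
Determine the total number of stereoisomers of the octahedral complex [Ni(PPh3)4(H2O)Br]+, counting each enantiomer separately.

2

An octahedron has six vertices in three trans pairs; every non-trans pair is cis.
There are 2 geometric isomers: H2O and Br mutually trans; H2O and Br mutually cis.
Each arrangement has an internal mirror plane or centre of symmetry, so none is chiral.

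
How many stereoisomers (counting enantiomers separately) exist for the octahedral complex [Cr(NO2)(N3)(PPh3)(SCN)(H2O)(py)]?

30

The six octahedral sites form three mutually perpendicular trans pairs.
Systematic enumeration (placing each ligand type in turn and discarding arrangements equivalent by rotation or reflection) gives 15 geometric isomers.
Of these, 15 lack any improper symmetry element and so occur as enantiomeric pairs, giving 15 + 15 = 30 stereoisomers in total.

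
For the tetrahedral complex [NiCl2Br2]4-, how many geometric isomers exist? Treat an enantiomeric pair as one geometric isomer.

1

In a tetrahedral complex all four positions are equivalent and every pair of ligands is adjacent — there is no cis/trans distinction.
Only one geometric arrangement is possible.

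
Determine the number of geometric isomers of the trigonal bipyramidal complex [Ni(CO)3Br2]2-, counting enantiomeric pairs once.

In a trigonal bipyramid the two axial positions differ from the three equatorial ones.
Systematic placement gives 3 geometric isomers: Br both axial; Br one axial, one equatorial; Br both equatorial.

3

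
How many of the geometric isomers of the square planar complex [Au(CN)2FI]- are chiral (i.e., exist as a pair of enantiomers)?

0

A square has two trans pairs of vertices; adjacent vertices are cis.
Working through the distinct placements yields 2 geometric isomers: CN cis; CN trans.
Each arrangement has an internal mirror plane or centre of symmetry, so none is chiral.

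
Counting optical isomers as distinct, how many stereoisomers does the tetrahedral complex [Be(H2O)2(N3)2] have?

1

In a tetrahedral complex all four positions are equivalent and every pair of ligands is adjacent — there is no cis/trans distinction.
Only one geometric arrangement is possible.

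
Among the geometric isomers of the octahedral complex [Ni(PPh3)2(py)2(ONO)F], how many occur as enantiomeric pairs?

2

An octahedron has six vertices in three trans pairs; every non-trans pair is cis.
The distinct arrangements are (6 in all): PPh3 trans, py trans; PPh3 cis, py cis (3 arrangements, 2 chiral); PPh3 cis, py trans; PPh3 trans, py cis.
Of these, 2 lack any improper symmetry element and so occur as enantiomeric pairs, giving 6 + 2 = 8 stereoisomers in total.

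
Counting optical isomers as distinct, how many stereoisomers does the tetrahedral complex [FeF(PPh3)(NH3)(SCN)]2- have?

2

Only one geometric arrangement is possible; it has no improper symmetry element, so it exists as a pair of enantiomers (2 stereoisomers).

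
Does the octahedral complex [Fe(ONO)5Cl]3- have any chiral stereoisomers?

An octahedron has six vertices in three trans pairs; every non-trans pair is cis.
Only one geometric arrangement is possible.

no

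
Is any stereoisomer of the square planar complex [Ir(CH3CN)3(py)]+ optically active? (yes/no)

A square has two trans pairs of vertices; adjacent vertices are cis.
Only one geometric arrangement is possible.

no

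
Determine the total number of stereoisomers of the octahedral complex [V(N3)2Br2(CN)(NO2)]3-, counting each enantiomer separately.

8

Working through the distinct placements yields 6 geometric isomers: N3 cis, Br trans; N3 trans, Br trans; N3 cis, Br cis (3 arrangements, 2 chiral); N3 trans, Br cis.
Of these, 2 lack any improper symmetry element and so occur as enantiomeric pairs, giving 6 + 2 = 8 stereoisomers in total.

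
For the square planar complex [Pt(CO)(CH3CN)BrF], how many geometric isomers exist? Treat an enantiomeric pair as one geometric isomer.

3

In a square planar complex each vertex has one trans partner and two cis neighbours.
Working through the distinct placements yields 3 geometric isomers: (Br/CO trans, CH3CN/F trans); (Br/F trans, CH3CN/CO trans); (Br/CH3CN trans, CO/F trans).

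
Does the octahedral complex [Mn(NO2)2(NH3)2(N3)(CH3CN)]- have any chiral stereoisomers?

The six octahedral sites form three mutually perpendicular trans pairs.
The distinct arrangements are (6 in all): NO2 trans, NH3 trans; NO2 cis, NH3 cis (3 arrangements, 2 chiral); NO2 trans, NH3 cis; NO2 cis, NH3 trans.
Of these, 2 lack any improper symmetry element and so occur as enantiomeric pairs, giving 6 + 2 = 8 stereoisomers in total.

yes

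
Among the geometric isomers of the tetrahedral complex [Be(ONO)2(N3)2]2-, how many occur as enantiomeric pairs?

0

In a tetrahedral complex all four positions are equivalent and every pair of ligands is adjacent — there is no cis/trans distinction.
Only one geometric arrangement is possible.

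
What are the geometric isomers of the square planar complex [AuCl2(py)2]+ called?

In a square planar complex each vertex has one trans partner and two cis neighbours.
The distinct arrangements are (2 in all): Cl cis; Cl trans.

cis and trans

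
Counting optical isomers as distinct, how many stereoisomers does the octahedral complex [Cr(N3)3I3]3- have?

2

In an octahedral complex each vertex has one trans partner and four cis neighbours.
The distinct arrangements are (2 in all): N3 mer; N3 fac.
Each arrangement has an internal mirror plane or centre of symmetry, so none is chiral.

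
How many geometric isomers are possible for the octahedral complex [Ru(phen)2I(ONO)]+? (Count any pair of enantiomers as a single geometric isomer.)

2

The six octahedral sites form three mutually perpendicular trans pairs.
Each phen is bidentate and must span two cis positions.
There are 2 geometric isomers: I and ONO mutually trans; I and ONO mutually cis (chiral).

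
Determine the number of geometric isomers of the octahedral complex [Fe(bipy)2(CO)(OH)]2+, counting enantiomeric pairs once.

The six octahedral sites form three mutually perpendicular trans pairs.
Each bipy is bidentate and must span two cis positions.
The distinct arrangements are (2 in all): CO and OH mutually trans; CO and OH mutually cis (chiral).

2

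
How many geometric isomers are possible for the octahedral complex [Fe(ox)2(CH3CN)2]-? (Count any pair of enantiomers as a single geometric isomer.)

2

The six octahedral sites form three mutually perpendicular trans pairs.
Each ox is bidentate and must span two cis positions.
Systematic placement gives 2 geometric isomers: CH3CN trans; CH3CN cis (chiral).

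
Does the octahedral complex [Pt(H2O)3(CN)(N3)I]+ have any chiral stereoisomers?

yes

The six octahedral sites form three mutually perpendicular trans pairs.
Working through the distinct placements yields 4 geometric isomers: H2O mer (3 arrangements); H2O fac (chiral).
One of these lacks any improper symmetry element and so occurs as an enantiomeric pair, giving 4 + 1 = 5 stereoisomers in total.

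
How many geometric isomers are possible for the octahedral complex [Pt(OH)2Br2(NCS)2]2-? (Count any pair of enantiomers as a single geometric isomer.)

The six octahedral sites form three mutually perpendicular trans pairs.
Working through the distinct placements yields 5 geometric isomers: OH trans, Br trans, NCS trans; OH cis, Br trans, NCS cis; OH trans, Br cis, NCS cis; OH cis, Br cis, NCS cis (chiral); OH cis, Br cis, NCS trans.

5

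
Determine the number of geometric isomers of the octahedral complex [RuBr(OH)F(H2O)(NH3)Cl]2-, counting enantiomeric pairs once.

15

The six octahedral sites form three mutually perpendicular trans pairs.
Placing the ligands in turn and identifying arrangements related by rotation or reflection leaves 15 distinct geometric isomers.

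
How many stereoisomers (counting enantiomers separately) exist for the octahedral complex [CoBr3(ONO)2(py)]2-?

3

Systematic placement gives 3 geometric isomers: Br mer, ONO cis; Br mer, ONO trans; Br fac, ONO cis.
Each arrangement has an internal mirror plane or centre of symmetry, so none is chiral.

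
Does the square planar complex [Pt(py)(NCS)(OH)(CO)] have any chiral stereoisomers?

no

A square has two trans pairs of vertices; adjacent vertices are cis.
The distinct arrangements are (3 in all): (CO/OH trans, NCS/py trans); (CO/py trans, NCS/OH trans); (CO/NCS trans, OH/py trans).
Each arrangement has an internal mirror plane or centre of symmetry, so none is chiral.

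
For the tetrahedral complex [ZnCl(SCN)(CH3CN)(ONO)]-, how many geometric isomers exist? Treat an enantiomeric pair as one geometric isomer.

1

Only one geometric arrangement is possible; it has no improper symmetry element, so it exists as a pair of enantiomers (2 stereoisomers).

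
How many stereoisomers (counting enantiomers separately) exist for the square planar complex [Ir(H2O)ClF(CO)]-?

In a square planar complex each vertex has one trans partner and two cis neighbours.
Working through the distinct placements yields 3 geometric isomers: (CO/F trans, Cl/H2O trans); (CO/H2O trans, Cl/F trans); (CO/Cl trans, F/H2O trans).
Each arrangement has an internal mirror plane or centre of symmetry, so none is chiral.

3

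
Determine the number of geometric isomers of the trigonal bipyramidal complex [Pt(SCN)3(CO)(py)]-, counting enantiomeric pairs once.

A trigonal bipyramid has two axial and three equatorial sites, which are chemically inequivalent.
There are 4 geometric isomers: CO axial, py equatorial; CO axial, py axial; CO equatorial, py equatorial; CO equatorial, py axial.

4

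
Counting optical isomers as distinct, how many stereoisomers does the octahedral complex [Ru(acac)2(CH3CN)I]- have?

3

An octahedron has six vertices in three trans pairs; every non-trans pair is cis.
Each acac is bidentate and must span two cis positions.
Systematic placement gives 2 geometric isomers: CH3CN and I mutually trans; CH3CN and I mutually cis (chiral).
One of these lacks any improper symmetry element and so occurs as an enantiomeric pair, giving 2 + 1 = 3 stereoisomers in total.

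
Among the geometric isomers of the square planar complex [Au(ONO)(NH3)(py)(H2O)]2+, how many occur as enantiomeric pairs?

0

A square has two trans pairs of vertices; adjacent vertices are cis.
Systematic placement gives 3 geometric isomers: (H2O/ONO trans, NH3/py trans); (H2O/py trans, NH3/ONO trans); (H2O/NH3 trans, ONO/py trans).
Each arrangement has an internal mirror plane or centre of symmetry, so none is chiral.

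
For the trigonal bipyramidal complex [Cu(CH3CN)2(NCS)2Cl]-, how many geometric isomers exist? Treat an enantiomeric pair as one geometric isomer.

5

A trigonal bipyramid has two axial and three equatorial sites, which are chemically inequivalent.
Systematic enumeration (placing each ligand type in turn and discarding arrangements equivalent by rotation or reflection) gives 5 geometric isomers.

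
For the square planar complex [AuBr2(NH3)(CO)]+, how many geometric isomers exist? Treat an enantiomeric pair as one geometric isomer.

Working through the distinct placements yields 2 geometric isomers: Br cis; Br trans.

2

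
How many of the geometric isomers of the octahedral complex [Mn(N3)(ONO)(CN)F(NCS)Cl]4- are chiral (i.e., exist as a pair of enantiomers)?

The six octahedral sites form three mutually perpendicular trans pairs.
Exhaustive case analysis gives 15 geometric isomers.
Of these, 15 lack any improper symmetry element and so occur as enantiomeric pairs, giving 15 + 15 = 30 stereoisomers in total.

15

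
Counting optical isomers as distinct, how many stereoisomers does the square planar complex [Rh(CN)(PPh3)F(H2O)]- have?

A square has two trans pairs of vertices; adjacent vertices are cis.
Systematic placement gives 3 geometric isomers: (CN/H2O trans, F/PPh3 trans); (CN/PPh3 trans, F/H2O trans); (CN/F trans, H2O/PPh3 trans).
Each arrangement has an internal mirror plane or centre of symmetry, so none is chiral.

3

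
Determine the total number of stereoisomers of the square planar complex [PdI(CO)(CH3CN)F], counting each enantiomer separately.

3

A square has two trans pairs of vertices; adjacent vertices are cis.
The distinct arrangements are (3 in all): (CH3CN/F trans, CO/I trans); (CH3CN/I trans, CO/F trans); (CH3CN/CO trans, F/I trans).
Each arrangement has an internal mirror plane or centre of symmetry, so none is chiral.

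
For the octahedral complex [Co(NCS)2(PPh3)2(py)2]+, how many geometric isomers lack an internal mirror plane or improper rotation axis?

In an octahedral complex each vertex has one trans partner and four cis neighbours.
There are 5 geometric isomers: NCS trans, PPh3 trans, py trans; NCS trans, PPh3 cis, py cis; NCS cis, PPh3 cis, py trans; NCS cis, PPh3 cis, py cis (chiral); NCS cis, PPh3 trans, py cis.
One of these lacks any improper symmetry element and so occurs as an enantiomeric pair, giving 5 + 1 = 6 stereoisomers in total.

1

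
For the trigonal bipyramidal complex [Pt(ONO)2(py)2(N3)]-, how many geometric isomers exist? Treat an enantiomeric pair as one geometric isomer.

5

Systematic enumeration (placing each ligand type in turn and discarding arrangements equivalent by rotation or reflection) gives 5 geometric isomers.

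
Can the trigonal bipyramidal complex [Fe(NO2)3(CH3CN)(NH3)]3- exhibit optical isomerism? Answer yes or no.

In a trigonal bipyramid the two axial positions differ from the three equatorial ones.
Working through the distinct placements yields 4 geometric isomers: CH3CN axial, NH3 axial; CH3CN axial, NH3 equatorial; CH3CN equatorial, NH3 axial; CH3CN equatorial, NH3 equatorial.
Each arrangement has an internal mirror plane or centre of symmetry, so none is chiral.

no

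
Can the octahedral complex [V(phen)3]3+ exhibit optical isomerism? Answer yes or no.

yes

In an octahedral complex each vertex has one trans partner and four cis neighbours.
Each phen is bidentate and must span two cis positions.
Only one geometric arrangement is possible; it has no improper symmetry element, so it exists as a pair of enantiomers (2 stereoisomers).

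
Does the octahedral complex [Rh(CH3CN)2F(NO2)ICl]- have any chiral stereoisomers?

yes

The six octahedral sites form three mutually perpendicular trans pairs.
Exhaustive case analysis gives 9 geometric isomers.
Of these, 6 lack any improper symmetry element and so occur as enantiomeric pairs, giving 9 + 6 = 15 stereoisomers in total.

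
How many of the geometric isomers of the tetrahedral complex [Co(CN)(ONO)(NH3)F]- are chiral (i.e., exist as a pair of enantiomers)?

All four vertices of a tetrahedron are equivalent and mutually adjacent, so cis/trans isomerism cannot arise.
Only one geometric arrangement is possible; it has no improper symmetry element, so it exists as a pair of enantiomers (2 stereoisomers).

1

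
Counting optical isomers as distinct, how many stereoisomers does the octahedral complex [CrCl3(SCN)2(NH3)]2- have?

3

An octahedron has six vertices in three trans pairs; every non-trans pair is cis.
The distinct arrangements are (3 in all): Cl mer, SCN trans; Cl mer, SCN cis; Cl fac, SCN cis.
Each arrangement has an internal mirror plane or centre of symmetry, so none is chiral.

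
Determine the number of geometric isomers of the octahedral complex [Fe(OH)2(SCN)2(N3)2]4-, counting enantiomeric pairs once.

An octahedron has six vertices in three trans pairs; every non-trans pair is cis.
Working through the distinct placements yields 5 geometric isomers: OH trans, SCN trans, N3 trans; OH cis, SCN cis, N3 trans; OH cis, SCN trans, N3 cis; OH cis, SCN cis, N3 cis (chiral); OH trans, SCN cis, N3 cis.

5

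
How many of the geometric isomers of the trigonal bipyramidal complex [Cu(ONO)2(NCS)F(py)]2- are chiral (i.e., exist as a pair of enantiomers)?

3

A trigonal bipyramid has two axial and three equatorial sites, which are chemically inequivalent.
Exhaustive case analysis gives 7 geometric isomers.
Of these, 3 lack any improper symmetry element and so occur as enantiomeric pairs, giving 7 + 3 = 10 stereoisomers in total.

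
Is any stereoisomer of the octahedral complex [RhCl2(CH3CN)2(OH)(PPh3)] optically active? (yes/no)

yes

An octahedron has six vertices in three trans pairs; every non-trans pair is cis.
There are 6 geometric isomers: Cl trans, CH3CN trans; Cl cis, CH3CN trans; Cl cis, CH3CN cis (3 arrangements, 2 chiral); Cl trans, CH3CN cis.
Of these, 2 lack any improper symmetry element and so occur as enantiomeric pairs, giving 6 + 2 = 8 stereoisomers in total.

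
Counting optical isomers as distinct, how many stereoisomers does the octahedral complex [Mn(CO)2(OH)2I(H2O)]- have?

8

Working through the distinct placements yields 6 geometric isomers: CO trans, OH trans; CO trans, OH cis; CO cis, OH trans; CO cis, OH cis (3 arrangements, 2 chiral).
Of these, 2 lack any improper symmetry element and so occur as enantiomeric pairs, giving 6 + 2 = 8 stereoisomers in total.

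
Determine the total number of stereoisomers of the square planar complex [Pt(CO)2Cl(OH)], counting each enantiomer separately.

The distinct arrangements are (2 in all): CO cis; CO trans.
Each arrangement has an internal mirror plane or centre of symmetry, so none is chiral.

2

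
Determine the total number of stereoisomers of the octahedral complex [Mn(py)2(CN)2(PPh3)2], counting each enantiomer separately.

In an octahedral complex each vertex has one trans partner and four cis neighbours.
Systematic placement gives 5 geometric isomers: py trans, CN trans, PPh3 trans; py cis, CN trans, PPh3 cis; py trans, CN cis, PPh3 cis; py cis, CN cis, PPh3 cis (chiral); py cis, CN cis, PPh3 trans.
One of these lacks any improper symmetry element and so occurs as an enantiomeric pair, giving 5 + 1 = 6 stereoisomers in total.

6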